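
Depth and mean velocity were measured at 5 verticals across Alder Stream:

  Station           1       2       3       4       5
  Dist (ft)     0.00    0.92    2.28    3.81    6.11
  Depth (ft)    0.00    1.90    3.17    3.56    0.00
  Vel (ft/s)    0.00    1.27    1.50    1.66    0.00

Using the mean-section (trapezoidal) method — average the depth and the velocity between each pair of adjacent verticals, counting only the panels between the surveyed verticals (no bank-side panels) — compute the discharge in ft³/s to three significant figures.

16.9 ft³/s

Panel 1-2: Δb = 0.92 ft, d̄ = (0.00+1.90)/2 = 0.95, v̄ = (0.00+1.27)/2 = 0.635 → q = 0.92×0.95×0.635 = 0.5550 ft³/s
Panel 2-3: Δb = 1.36 ft, d̄ = (1.90+3.17)/2 = 2.535, v̄ = (1.27+1.50)/2 = 1.385 → q = 1.36×2.535×1.385 = 4.775 ft³/s
Panel 3-4: Δb = 1.53 ft, d̄ = (3.17+3.56)/2 = 3.365, v̄ = (1.50+1.66)/2 = 1.58 → q = 1.53×3.365×1.58 = 8.135 ft³/s
Panel 4-5: Δb = 2.3 ft, d̄ = (3.56+0.00)/2 = 1.78, v̄ = (1.66+0.00)/2 = 0.83 → q = 2.3×1.78×0.83 = 3.398 ft³/s
Q = Σ q = 16.86 ft³/s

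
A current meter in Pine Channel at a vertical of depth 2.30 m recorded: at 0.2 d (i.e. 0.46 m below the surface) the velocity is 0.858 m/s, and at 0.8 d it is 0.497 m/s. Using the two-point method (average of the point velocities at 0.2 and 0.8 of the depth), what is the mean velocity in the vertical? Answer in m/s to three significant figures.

0.678 m/s

v̄ = (0.858 + 0.497) / 2 = 0.6775 m/s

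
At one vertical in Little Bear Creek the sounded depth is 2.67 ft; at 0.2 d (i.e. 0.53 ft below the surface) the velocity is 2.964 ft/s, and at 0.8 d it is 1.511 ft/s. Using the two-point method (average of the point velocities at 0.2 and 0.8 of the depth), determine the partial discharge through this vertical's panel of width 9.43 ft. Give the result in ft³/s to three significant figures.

v̄ = (2.964 + 1.511) / 2 = 2.238 ft/s
q = v̄ × d × w = 2.238 × 2.67 × 9.43 = 56.34 ft³/s

56.3 ft³/s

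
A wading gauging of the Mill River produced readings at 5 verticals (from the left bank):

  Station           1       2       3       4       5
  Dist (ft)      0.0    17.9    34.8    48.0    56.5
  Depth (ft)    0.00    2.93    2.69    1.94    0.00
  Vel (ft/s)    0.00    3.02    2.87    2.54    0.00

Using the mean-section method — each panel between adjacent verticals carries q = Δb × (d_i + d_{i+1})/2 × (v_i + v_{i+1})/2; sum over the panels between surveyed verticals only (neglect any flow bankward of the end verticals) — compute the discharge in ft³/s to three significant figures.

Panel 1-2: Δb = 17.9 ft, d̄ = (0.00+2.93)/2 = 1.465, v̄ = (0.00+3.02)/2 = 1.51 → q = 17.9×1.465×1.51 = 39.60 ft³/s
Panel 2-3: Δb = 16.9 ft, d̄ = (2.93+2.69)/2 = 2.81, v̄ = (3.02+2.87)/2 = 2.945 → q = 16.9×2.81×2.945 = 139.9 ft³/s
Panel 3-4: Δb = 13.2 ft, d̄ = (2.69+1.94)/2 = 2.315, v̄ = (2.87+2.54)/2 = 2.705 → q = 13.2×2.315×2.705 = 82.66 ft³/s
Panel 4-5: Δb = 8.5 ft, d̄ = (1.94+0.00)/2 = 0.97, v̄ = (2.54+0.00)/2 = 1.27 → q = 8.5×0.97×1.27 = 10.47 ft³/s
Q = Σ q = 272.6 ft³/s

273 ft³/s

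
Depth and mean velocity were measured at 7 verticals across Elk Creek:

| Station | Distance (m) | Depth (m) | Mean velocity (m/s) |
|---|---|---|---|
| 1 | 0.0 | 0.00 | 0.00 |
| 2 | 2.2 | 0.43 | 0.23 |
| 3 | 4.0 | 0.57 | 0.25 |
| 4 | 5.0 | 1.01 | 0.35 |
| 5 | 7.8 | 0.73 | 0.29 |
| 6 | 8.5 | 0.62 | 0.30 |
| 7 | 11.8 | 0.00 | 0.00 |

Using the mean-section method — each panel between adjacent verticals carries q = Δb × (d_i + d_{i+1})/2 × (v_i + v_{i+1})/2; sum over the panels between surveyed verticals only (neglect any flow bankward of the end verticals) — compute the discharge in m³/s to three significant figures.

Panel 1-2: Δb = 2.2 m, d̄ = (0.00+0.43)/2 = 0.215, v̄ = (0.00+0.23)/2 = 0.115 → q = 2.2×0.215×0.115 = 0.05440 m³/s
Panel 2-3: Δb = 1.8 m, d̄ = (0.43+0.57)/2 = 0.5, v̄ = (0.23+0.25)/2 = 0.24 → q = 1.8×0.5×0.24 = 0.2160 m³/s
Panel 3-4: Δb = 1 m, d̄ = (0.57+1.01)/2 = 0.79, v̄ = (0.25+0.35)/2 = 0.3 → q = 1×0.79×0.3 = 0.2370 m³/s
Panel 4-5: Δb = 2.8 m, d̄ = (1.01+0.73)/2 = 0.87, v̄ = (0.35+0.29)/2 = 0.32 → q = 2.8×0.87×0.32 = 0.7795 m³/s
Panel 5-6: Δb = 0.7 m, d̄ = (0.73+0.62)/2 = 0.675, v̄ = (0.29+0.30)/2 = 0.295 → q = 0.7×0.675×0.295 = 0.1394 m³/s
Panel 6-7: Δb = 3.3 m, d̄ = (0.62+0.00)/2 = 0.31, v̄ = (0.30+0.00)/2 = 0.15 → q = 3.3×0.31×0.15 = 0.1535 m³/s
Q = Σ q = 1.580 m³/s

1.58 m³/s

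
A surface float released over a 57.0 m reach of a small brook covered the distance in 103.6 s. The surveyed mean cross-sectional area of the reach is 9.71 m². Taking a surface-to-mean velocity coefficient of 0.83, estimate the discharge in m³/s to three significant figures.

4.43 m³/s

v_surface = L / t̄ = 57.0 / 103.6 = 0.5502 m/s
v_mean = 0.83 × 0.5502 = 0.4567 m/s
Q = A × v_mean = 9.71 × 0.4567 = 4.434 m³/s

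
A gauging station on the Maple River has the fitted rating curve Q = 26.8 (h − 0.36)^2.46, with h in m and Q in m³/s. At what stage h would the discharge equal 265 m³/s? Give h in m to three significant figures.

2.90 m

h − h₀ = (Q/C)^(1/b) = (265/26.8)^(1/2.46) = 2.538 m
h = 0.36 + 2.538 = 2.898 m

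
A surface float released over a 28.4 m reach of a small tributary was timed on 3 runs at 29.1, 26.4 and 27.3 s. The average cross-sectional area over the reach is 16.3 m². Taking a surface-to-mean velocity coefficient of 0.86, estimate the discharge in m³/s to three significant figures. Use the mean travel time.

14.4 m³/s

t̄ = (29.1 + 26.4 + 27.3) / 3 = 27.6 s
v_surface = L / t̄ = 28.4 / 27.6 = 1.029 m/s
v_mean = 0.86 × 1.029 = 0.8849 m/s
Q = A × v_mean = 16.3 × 0.8849 = 14.42 m³/s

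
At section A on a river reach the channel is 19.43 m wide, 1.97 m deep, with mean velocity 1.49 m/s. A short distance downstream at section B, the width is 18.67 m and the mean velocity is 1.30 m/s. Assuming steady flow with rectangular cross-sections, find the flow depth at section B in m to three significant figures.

Q = A₁V₁ = (19.43×1.97) × 1.49 = 57.03 m³/s
d₂ = Q/(b₂ V₂) = 57.03/(18.67×1.30) = 2.350 m

2.35 m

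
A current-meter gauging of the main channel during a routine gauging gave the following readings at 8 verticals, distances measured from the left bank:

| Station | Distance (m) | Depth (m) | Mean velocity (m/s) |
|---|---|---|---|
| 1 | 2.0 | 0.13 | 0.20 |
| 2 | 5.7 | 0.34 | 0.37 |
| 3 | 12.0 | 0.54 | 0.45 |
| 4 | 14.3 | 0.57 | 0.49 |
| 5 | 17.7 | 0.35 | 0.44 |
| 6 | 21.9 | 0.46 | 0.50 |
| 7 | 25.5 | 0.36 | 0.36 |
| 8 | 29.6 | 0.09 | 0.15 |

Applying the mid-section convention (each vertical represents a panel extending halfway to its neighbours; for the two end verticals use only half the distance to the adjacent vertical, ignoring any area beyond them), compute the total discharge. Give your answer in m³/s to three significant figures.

4.53 m³/s

w_1 = (5.7 − 2.0)/2 = 1.85 m; q_1 = 0.20 × 0.13 × 1.85 = 0.04810 m³/s
w_2 = (12.0 − 2.0)/2 = 5 m; q_2 = 0.37 × 0.34 × 5 = 0.6290 m³/s
w_3 = (14.3 − 5.7)/2 = 4.3 m; q_3 = 0.45 × 0.54 × 4.3 = 1.045 m³/s
w_4 = (17.7 − 12.0)/2 = 2.85 m; q_4 = 0.49 × 0.57 × 2.85 = 0.7960 m³/s
w_5 = (21.9 − 14.3)/2 = 3.8 m; q_5 = 0.44 × 0.35 × 3.8 = 0.5852 m³/s
w_6 = (25.5 − 17.7)/2 = 3.9 m; q_6 = 0.50 × 0.46 × 3.9 = 0.8970 m³/s
w_7 = (29.6 − 21.9)/2 = 3.85 m; q_7 = 0.36 × 0.36 × 3.85 = 0.4990 m³/s
w_8 = (29.6 − 25.5)/2 = 2.05 m; q_8 = 0.15 × 0.09 × 2.05 = 0.02768 m³/s
Q = Σ qᵢ = 4.527 m³/s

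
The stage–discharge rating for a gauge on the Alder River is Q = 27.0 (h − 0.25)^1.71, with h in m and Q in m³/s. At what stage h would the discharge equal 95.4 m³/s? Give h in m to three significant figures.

2.34 m

h − h₀ = (Q/C)^(1/b) = (95.4/27.0)^(1/1.71) = 2.092 m
h = 0.25 + 2.092 = 2.342 m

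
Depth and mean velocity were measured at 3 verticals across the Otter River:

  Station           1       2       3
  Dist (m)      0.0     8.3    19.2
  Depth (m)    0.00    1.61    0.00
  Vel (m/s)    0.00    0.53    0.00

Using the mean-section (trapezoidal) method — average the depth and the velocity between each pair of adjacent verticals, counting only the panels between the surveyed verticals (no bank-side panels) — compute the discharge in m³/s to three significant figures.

Panel 1-2: Δb = 8.3 m, d̄ = (0.00+1.61)/2 = 0.805, v̄ = (0.00+0.53)/2 = 0.265 → q = 8.3×0.805×0.265 = 1.771 m³/s
Panel 2-3: Δb = 10.9 m, d̄ = (1.61+0.00)/2 = 0.805, v̄ = (0.53+0.00)/2 = 0.265 → q = 10.9×0.805×0.265 = 2.325 m³/s
Q = Σ q = 4.096 m³/s

4.10 m³/s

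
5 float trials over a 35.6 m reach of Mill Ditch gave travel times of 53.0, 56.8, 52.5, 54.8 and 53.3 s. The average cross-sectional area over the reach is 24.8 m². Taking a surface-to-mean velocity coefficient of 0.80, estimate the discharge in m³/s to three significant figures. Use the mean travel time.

t̄ = (53.0 + 56.8 + 52.5 + 54.8 + 53.3) / 5 = 54.08 s
v_surface = L / t̄ = 35.6 / 54.08 = 0.6583 m/s
v_mean = 0.80 × 0.6583 = 0.5266 m/s
Q = A × v_mean = 24.8 × 0.5266 = 13.06 m³/s

13.1 m³/s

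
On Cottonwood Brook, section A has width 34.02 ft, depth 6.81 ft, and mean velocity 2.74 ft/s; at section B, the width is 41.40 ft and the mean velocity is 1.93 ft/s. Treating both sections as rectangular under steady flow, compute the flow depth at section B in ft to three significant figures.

Q = A₁V₁ = (34.02×6.81) × 2.74 = 634.8 ft³/s
d₂ = Q/(b₂ V₂) = 634.8/(41.40×1.93) = 7.945 ft

7.94 ft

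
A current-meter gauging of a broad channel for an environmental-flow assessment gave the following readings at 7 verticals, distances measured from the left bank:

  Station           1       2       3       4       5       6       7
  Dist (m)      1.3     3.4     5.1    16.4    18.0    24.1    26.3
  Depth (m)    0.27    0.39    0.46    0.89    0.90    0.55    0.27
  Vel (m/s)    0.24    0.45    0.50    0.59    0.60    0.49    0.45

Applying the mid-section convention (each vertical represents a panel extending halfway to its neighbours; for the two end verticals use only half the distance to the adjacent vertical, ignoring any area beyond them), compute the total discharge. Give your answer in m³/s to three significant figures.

w_1 = (3.4 − 1.3)/2 = 1.05 m; q_1 = 0.24 × 0.27 × 1.05 = 0.06804 m³/s
w_2 = (5.1 − 1.3)/2 = 1.9 m; q_2 = 0.45 × 0.39 × 1.9 = 0.3335 m³/s
w_3 = (16.4 − 3.4)/2 = 6.5 m; q_3 = 0.50 × 0.46 × 6.5 = 1.495 m³/s
w_4 = (18.0 − 5.1)/2 = 6.45 m; q_4 = 0.59 × 0.89 × 6.45 = 3.387 m³/s
w_5 = (24.1 − 16.4)/2 = 3.85 m; q_5 = 0.60 × 0.90 × 3.85 = 2.079 m³/s
w_6 = (26.3 − 18.0)/2 = 4.15 m; q_6 = 0.49 × 0.55 × 4.15 = 1.118 m³/s
w_7 = (26.3 − 24.1)/2 = 1.1 m; q_7 = 0.45 × 0.27 × 1.1 = 0.1337 m³/s
Q = Σ qᵢ = 8.614 m³/s

8.61 m³/s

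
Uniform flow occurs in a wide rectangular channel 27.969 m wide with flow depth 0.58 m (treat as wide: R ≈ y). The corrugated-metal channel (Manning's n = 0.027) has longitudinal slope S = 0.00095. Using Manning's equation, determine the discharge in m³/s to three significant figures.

12.9 m³/s

A = b·y = 27.969 × 0.58 = 16.22 m²
Wide channel: R ≈ y = 0.58 m
Q = (1/n)·A·R^(2/3)·S^(1/2) = (1/0.027) × 16.22 × 0.5800^(2/3) × 0.00095^(1/2) = 12.88 m³/s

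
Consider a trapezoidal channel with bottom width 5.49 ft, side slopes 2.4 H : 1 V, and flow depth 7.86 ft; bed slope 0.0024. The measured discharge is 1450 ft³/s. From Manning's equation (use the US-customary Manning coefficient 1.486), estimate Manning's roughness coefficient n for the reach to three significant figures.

0.0247

A = (b + z·y)·y = (5.49 + 2.4×7.86)×7.86 = 191.4 ft²
P = b + 2y√(1+z²) = 5.49 + 2×7.86×√(1+2.4²) = 46.36 ft
R = A/P = 191.4/46.36 = 4.129 ft
n = (1.486/Q)·A·R^(2/3)·S^(1/2) = (1.486/1450) × 191.4 × 2.574 × 0.04899 = 0.02473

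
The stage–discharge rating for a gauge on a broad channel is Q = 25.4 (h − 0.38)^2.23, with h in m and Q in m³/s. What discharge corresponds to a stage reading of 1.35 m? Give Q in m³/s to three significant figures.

23.7 m³/s

Q = 25.4 × (1.35 − 0.38)^2.23 = 25.4 × 0.97^2.23 = 23.73 m³/s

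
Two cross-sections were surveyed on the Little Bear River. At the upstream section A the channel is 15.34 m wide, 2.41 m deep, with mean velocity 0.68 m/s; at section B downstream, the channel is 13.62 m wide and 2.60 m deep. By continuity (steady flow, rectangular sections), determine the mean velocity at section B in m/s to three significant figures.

Q = A₁V₁ = (15.34×2.41) × 0.68 = 25.14 m³/s
A₂ = 13.62 × 2.60 = 35.41 m²
V₂ = Q/A₂ = 25.14/35.41 = 0.7099 m/s

0.710 m/s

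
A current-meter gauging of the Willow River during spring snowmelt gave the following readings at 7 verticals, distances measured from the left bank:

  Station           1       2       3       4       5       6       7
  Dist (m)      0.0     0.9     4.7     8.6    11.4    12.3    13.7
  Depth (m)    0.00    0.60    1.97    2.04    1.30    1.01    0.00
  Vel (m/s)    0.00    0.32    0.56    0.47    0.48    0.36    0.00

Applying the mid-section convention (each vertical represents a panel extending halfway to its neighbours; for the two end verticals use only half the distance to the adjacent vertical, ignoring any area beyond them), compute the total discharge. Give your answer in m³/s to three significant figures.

w_2 = (4.7 − 0.0)/2 = 2.35 m; q_2 = 0.32 × 0.60 × 2.35 = 0.4512 m³/s
w_3 = (8.6 − 0.9)/2 = 3.85 m; q_3 = 0.56 × 1.97 × 3.85 = 4.247 m³/s
w_4 = (11.4 − 4.7)/2 = 3.35 m; q_4 = 0.47 × 2.04 × 3.35 = 3.212 m³/s
w_5 = (12.3 − 8.6)/2 = 1.85 m; q_5 = 0.48 × 1.30 × 1.85 = 1.154 m³/s
w_6 = (13.7 − 11.4)/2 = 1.15 m; q_6 = 0.36 × 1.01 × 1.15 = 0.4181 m³/s
Stations 1, 7 contribute zero (depth or velocity is 0).
Q = Σ qᵢ = 9.483 m³/s

9.48 m³/s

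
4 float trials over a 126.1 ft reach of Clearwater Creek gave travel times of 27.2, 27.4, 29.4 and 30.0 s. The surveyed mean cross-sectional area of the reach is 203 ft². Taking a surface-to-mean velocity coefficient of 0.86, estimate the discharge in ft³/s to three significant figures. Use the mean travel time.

772 ft³/s

t̄ = (27.2 + 27.4 + 29.4 + 30.0) / 4 = 28.5 s
v_surface = L / t̄ = 126.1 / 28.5 = 4.425 ft/s
v_mean = 0.86 × 4.425 = 3.805 ft/s
Q = A × v_mean = 203 × 3.805 = 772.4 ft³/s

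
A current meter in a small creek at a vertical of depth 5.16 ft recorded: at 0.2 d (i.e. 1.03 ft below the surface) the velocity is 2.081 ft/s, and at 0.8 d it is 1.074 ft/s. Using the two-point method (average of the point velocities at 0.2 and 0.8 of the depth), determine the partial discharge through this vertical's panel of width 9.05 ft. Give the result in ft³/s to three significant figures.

v̄ = (2.081 + 1.074) / 2 = 1.578 ft/s
q = v̄ × d × w = 1.578 × 5.16 × 9.05 = 73.67 ft³/s

73.7 ft³/s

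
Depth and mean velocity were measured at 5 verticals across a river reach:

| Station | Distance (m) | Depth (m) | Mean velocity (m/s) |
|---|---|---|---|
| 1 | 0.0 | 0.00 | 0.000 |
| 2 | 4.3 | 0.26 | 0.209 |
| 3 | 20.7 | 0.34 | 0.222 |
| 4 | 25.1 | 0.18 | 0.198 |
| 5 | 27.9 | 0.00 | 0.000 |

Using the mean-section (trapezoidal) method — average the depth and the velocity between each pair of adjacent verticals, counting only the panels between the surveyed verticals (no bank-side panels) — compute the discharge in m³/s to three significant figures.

1.38 m³/s

Panel 1-2: Δb = 4.3 m, d̄ = (0.00+0.26)/2 = 0.13, v̄ = (0.000+0.209)/2 = 0.1045 → q = 4.3×0.13×0.1045 = 0.05842 m³/s
Panel 2-3: Δb = 16.4 m, d̄ = (0.26+0.34)/2 = 0.3, v̄ = (0.209+0.222)/2 = 0.2155 → q = 16.4×0.3×0.2155 = 1.060 m³/s
Panel 3-4: Δb = 4.4 m, d̄ = (0.34+0.18)/2 = 0.26, v̄ = (0.222+0.198)/2 = 0.21 → q = 4.4×0.26×0.21 = 0.2402 m³/s
Panel 4-5: Δb = 2.8 m, d̄ = (0.18+0.00)/2 = 0.09, v̄ = (0.198+0.000)/2 = 0.099 → q = 2.8×0.09×0.099 = 0.02495 m³/s
Q = Σ q = 1.384 m³/s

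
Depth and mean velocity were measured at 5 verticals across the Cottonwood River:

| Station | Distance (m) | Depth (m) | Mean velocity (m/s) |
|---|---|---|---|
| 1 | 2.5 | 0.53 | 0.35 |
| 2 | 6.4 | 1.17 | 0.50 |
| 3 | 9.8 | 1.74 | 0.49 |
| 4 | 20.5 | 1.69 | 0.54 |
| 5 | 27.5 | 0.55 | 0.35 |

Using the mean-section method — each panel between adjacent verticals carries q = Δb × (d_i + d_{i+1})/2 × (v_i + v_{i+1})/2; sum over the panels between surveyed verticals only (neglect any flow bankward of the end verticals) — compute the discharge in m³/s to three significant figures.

Panel 1-2: Δb = 3.9 m, d̄ = (0.53+1.17)/2 = 0.85, v̄ = (0.35+0.50)/2 = 0.425 → q = 3.9×0.85×0.425 = 1.409 m³/s
Panel 2-3: Δb = 3.4 m, d̄ = (1.17+1.74)/2 = 1.455, v̄ = (0.50+0.49)/2 = 0.495 → q = 3.4×1.455×0.495 = 2.449 m³/s
Panel 3-4: Δb = 10.7 m, d̄ = (1.74+1.69)/2 = 1.715, v̄ = (0.49+0.54)/2 = 0.515 → q = 10.7×1.715×0.515 = 9.451 m³/s
Panel 4-5: Δb = 7 m, d̄ = (1.69+0.55)/2 = 1.12, v̄ = (0.54+0.35)/2 = 0.445 → q = 7×1.12×0.445 = 3.489 m³/s
Q = Σ q = 16.80 m³/s

16.8 m³/s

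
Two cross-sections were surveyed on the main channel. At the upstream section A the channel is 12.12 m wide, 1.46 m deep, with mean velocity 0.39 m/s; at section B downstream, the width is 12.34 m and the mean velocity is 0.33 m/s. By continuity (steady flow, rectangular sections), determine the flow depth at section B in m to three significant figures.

Q = A₁V₁ = (12.12×1.46) × 0.39 = 6.901 m³/s
d₂ = Q/(b₂ V₂) = 6.901/(12.34×0.33) = 1.695 m

1.69 m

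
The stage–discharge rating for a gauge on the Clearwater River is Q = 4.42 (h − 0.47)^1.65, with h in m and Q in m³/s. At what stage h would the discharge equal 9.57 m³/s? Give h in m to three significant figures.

2.07 m

h − h₀ = (Q/C)^(1/b) = (9.57/4.42)^(1/1.65) = 1.597 m
h = 0.47 + 1.597 = 2.067 m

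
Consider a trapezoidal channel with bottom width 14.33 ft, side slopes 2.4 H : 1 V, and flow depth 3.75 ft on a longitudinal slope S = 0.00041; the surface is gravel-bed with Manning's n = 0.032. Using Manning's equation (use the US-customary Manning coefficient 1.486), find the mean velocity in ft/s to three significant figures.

1.77 ft/s

A = (b + z·y)·y = (14.33 + 2.4×3.75)×3.75 = 87.49 ft²
P = b + 2y√(1+z²) = 14.33 + 2×3.75×√(1+2.4²) = 33.83 ft
R = A/P = 87.49/33.83 = 2.586 ft
Q = (1.486/n)·A·R^(2/3)·S^(1/2) = (1.486/0.032) × 87.49 × 2.586^(2/3) × 0.00041^(1/2) = 155.0 ft³/s
V = Q/A = 155.0/87.49 = 1.772 ft/s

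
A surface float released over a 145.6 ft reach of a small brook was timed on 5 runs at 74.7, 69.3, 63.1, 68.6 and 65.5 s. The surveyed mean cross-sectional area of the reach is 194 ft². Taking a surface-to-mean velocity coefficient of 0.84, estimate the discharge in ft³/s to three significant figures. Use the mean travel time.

348 ft³/s

t̄ = (74.7 + 69.3 + 63.1 + 68.6 + 65.5) / 5 = 68.24 s
v_surface = L / t̄ = 145.6 / 68.24 = 2.134 ft/s
v_mean = 0.84 × 2.134 = 1.792 ft/s
Q = A × v_mean = 194 × 1.792 = 347.7 ft³/s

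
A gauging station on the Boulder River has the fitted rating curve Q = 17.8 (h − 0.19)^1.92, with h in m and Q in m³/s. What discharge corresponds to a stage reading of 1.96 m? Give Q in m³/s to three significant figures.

53.3 m³/s

Q = 17.8 × (1.96 − 0.19)^1.92 = 17.8 × 1.77^1.92 = 53.28 m³/s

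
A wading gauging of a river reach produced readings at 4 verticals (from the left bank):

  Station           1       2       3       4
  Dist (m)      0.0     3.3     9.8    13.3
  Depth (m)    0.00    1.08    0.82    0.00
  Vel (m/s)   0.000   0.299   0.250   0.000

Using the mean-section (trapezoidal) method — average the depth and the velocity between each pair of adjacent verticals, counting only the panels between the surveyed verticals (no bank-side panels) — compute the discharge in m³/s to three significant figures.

Panel 1-2: Δb = 3.3 m, d̄ = (0.00+1.08)/2 = 0.54, v̄ = (0.000+0.299)/2 = 0.1495 → q = 3.3×0.54×0.1495 = 0.2664 m³/s
Panel 2-3: Δb = 6.5 m, d̄ = (1.08+0.82)/2 = 0.95, v̄ = (0.299+0.250)/2 = 0.2745 → q = 6.5×0.95×0.2745 = 1.695 m³/s
Panel 3-4: Δb = 3.5 m, d̄ = (0.82+0.00)/2 = 0.41, v̄ = (0.250+0.000)/2 = 0.125 → q = 3.5×0.41×0.125 = 0.1794 m³/s
Q = Σ q = 2.141 m³/s

2.14 m³/s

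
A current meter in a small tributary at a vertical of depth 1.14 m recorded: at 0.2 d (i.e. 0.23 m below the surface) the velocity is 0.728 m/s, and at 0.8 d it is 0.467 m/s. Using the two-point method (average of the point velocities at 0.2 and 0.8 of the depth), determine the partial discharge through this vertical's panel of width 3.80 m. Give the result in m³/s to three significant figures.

v̄ = (0.728 + 0.467) / 2 = 0.5975 m/s
q = v̄ × d × w = 0.5975 × 1.14 × 3.80 = 2.588 m³/s

2.59 m³/s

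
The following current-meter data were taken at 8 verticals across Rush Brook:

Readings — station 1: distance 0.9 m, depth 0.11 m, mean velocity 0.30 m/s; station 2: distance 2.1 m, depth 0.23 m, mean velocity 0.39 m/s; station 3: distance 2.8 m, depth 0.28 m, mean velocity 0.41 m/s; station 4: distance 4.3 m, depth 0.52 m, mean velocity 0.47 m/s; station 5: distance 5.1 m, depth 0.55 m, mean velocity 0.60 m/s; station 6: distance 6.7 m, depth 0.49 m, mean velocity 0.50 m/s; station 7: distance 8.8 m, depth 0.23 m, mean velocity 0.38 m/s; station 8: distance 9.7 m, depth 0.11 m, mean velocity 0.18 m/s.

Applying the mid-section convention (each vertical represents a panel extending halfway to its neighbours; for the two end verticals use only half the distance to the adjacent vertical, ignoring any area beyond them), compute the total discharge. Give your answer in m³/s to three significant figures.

w_1 = (2.1 − 0.9)/2 = 0.6 m; q_1 = 0.30 × 0.11 × 0.6 = 0.01980 m³/s
w_2 = (2.8 − 0.9)/2 = 0.95 m; q_2 = 0.39 × 0.23 × 0.95 = 0.08522 m³/s
w_3 = (4.3 − 2.1)/2 = 1.1 m; q_3 = 0.41 × 0.28 × 1.1 = 0.1263 m³/s
w_4 = (5.1 − 2.8)/2 = 1.15 m; q_4 = 0.47 × 0.52 × 1.15 = 0.2811 m³/s
w_5 = (6.7 − 4.3)/2 = 1.2 m; q_5 = 0.60 × 0.55 × 1.2 = 0.3960 m³/s
w_6 = (8.8 − 5.1)/2 = 1.85 m; q_6 = 0.50 × 0.49 × 1.85 = 0.4533 m³/s
w_7 = (9.7 − 6.7)/2 = 1.5 m; q_7 = 0.38 × 0.23 × 1.5 = 0.1311 m³/s
w_8 = (9.7 − 8.8)/2 = 0.45 m; q_8 = 0.18 × 0.11 × 0.45 = 0.008910 m³/s
Q = Σ qᵢ = 1.502 m³/s

1.50 m³/s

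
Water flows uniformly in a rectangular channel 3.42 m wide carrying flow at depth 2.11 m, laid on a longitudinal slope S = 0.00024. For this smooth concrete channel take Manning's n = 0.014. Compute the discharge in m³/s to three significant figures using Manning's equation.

7.69 m³/s

A = b·y = 3.42 × 2.11 = 7.216 m²
P = b + 2y = 3.42 + 2×2.11 = 7.640 m
R = A/P = 7.216/7.640 = 0.9445 m
Q = (1/n)·A·R^(2/3)·S^(1/2) = (1/0.014) × 7.216 × 0.9445^(2/3) × 0.00024^(1/2) = 7.687 m³/s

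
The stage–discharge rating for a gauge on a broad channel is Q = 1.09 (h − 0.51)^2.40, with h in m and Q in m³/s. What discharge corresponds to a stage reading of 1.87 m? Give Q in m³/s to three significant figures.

2.28 m³/s

Q = 1.09 × (1.87 − 0.51)^2.40 = 1.09 × 1.36^2.40 = 2.280 m³/s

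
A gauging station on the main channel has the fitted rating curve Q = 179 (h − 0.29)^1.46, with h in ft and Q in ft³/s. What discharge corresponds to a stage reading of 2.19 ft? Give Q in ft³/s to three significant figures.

457 ft³/s

Q = 179 × (2.19 − 0.29)^1.46 = 179 × 1.9^1.46 = 456.9 ft³/s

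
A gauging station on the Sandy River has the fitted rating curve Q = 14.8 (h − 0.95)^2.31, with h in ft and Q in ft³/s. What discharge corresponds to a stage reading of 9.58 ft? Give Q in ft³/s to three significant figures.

Q = 14.8 × (9.58 − 0.95)^2.31 = 14.8 × 8.63^2.31 = 2150 ft³/s

2150 ft³/s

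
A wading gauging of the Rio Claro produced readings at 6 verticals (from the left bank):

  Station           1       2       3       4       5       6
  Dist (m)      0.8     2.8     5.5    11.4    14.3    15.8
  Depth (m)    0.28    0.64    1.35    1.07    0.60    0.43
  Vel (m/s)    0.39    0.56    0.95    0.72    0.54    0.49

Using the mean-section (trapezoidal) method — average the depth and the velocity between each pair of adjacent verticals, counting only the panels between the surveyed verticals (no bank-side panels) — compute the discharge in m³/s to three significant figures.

10.3 m³/s

Panel 1-2: Δb = 2 m, d̄ = (0.28+0.64)/2 = 0.46, v̄ = (0.39+0.56)/2 = 0.475 → q = 2×0.46×0.475 = 0.4370 m³/s
Panel 2-3: Δb = 2.7 m, d̄ = (0.64+1.35)/2 = 0.995, v̄ = (0.56+0.95)/2 = 0.755 → q = 2.7×0.995×0.755 = 2.028 m³/s
Panel 3-4: Δb = 5.9 m, d̄ = (1.35+1.07)/2 = 1.21, v̄ = (0.95+0.72)/2 = 0.835 → q = 5.9×1.21×0.835 = 5.961 m³/s
Panel 4-5: Δb = 2.9 m, d̄ = (1.07+0.60)/2 = 0.835, v̄ = (0.72+0.54)/2 = 0.63 → q = 2.9×0.835×0.63 = 1.526 m³/s
Panel 5-6: Δb = 1.5 m, d̄ = (0.60+0.43)/2 = 0.515, v̄ = (0.54+0.49)/2 = 0.515 → q = 1.5×0.515×0.515 = 0.3978 m³/s
Q = Σ q = 10.35 m³/s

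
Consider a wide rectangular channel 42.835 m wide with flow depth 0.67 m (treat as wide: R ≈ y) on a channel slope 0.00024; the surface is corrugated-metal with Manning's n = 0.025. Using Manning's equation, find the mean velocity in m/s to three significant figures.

0.474 m/s

A = b·y = 42.835 × 0.67 = 28.70 m²
Wide channel: R ≈ y = 0.67 m
Q = (1/n)·A·R^(2/3)·S^(1/2) = (1/0.025) × 28.70 × 0.6700^(2/3) × 0.00024^(1/2) = 13.62 m³/s
V = Q/A = 13.62/28.70 = 0.4745 m/s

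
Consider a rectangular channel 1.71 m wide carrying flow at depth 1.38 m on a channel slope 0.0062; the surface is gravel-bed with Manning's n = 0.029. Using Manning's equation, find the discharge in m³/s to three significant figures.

4.19 m³/s

A = b·y = 1.71 × 1.38 = 2.360 m²
P = b + 2y = 1.71 + 2×1.38 = 4.470 m
R = A/P = 2.360/4.470 = 0.5279 m
Q = (1/n)·A·R^(2/3)·S^(1/2) = (1/0.029) × 2.360 × 0.5279^(2/3) × 0.0062^(1/2) = 4.185 m³/s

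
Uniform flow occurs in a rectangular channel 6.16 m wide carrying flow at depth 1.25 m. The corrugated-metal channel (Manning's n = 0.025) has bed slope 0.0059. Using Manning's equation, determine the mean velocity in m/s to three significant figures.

2.84 m/s

A = b·y = 6.16 × 1.25 = 7.700 m²
P = b + 2y = 6.16 + 2×1.25 = 8.660 m
R = A/P = 7.700/8.660 = 0.8891 m
Q = (1/n)·A·R^(2/3)·S^(1/2) = (1/0.025) × 7.700 × 0.8891^(2/3) × 0.0059^(1/2) = 21.88 m³/s
V = Q/A = 21.88/7.700 = 2.841 m/s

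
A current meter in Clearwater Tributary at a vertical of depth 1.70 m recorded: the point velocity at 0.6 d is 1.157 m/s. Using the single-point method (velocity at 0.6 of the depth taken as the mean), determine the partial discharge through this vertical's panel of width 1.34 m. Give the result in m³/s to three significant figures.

v̄ = v₀.₆ = 1.157 m/s
q = v̄ × d × w = 1.157 × 1.70 × 1.34 = 2.636 m³/s

2.64 m³/s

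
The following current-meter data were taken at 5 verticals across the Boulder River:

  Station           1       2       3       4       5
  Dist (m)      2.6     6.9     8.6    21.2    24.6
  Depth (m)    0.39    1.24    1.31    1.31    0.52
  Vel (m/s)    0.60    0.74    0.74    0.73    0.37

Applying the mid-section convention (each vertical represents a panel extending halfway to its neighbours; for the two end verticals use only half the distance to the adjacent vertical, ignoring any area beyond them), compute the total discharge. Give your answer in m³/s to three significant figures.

w_1 = (6.9 − 2.6)/2 = 2.15 m; q_1 = 0.60 × 0.39 × 2.15 = 0.5031 m³/s
w_2 = (8.6 − 2.6)/2 = 3 m; q_2 = 0.74 × 1.24 × 3 = 2.753 m³/s
w_3 = (21.2 − 6.9)/2 = 7.15 m; q_3 = 0.74 × 1.31 × 7.15 = 6.931 m³/s
w_4 = (24.6 − 8.6)/2 = 8 m; q_4 = 0.73 × 1.31 × 8 = 7.650 m³/s
w_5 = (24.6 − 21.2)/2 = 1.7 m; q_5 = 0.37 × 0.52 × 1.7 = 0.3271 m³/s
Q = Σ qᵢ = 18.16 m³/s

18.2 m³/s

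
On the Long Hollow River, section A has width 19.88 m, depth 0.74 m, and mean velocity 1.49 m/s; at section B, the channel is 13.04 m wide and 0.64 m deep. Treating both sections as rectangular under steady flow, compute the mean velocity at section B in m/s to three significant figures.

2.63 m/s

Q = A₁V₁ = (19.88×0.74) × 1.49 = 21.92 m³/s
A₂ = 13.04 × 0.64 = 8.346 m²
V₂ = Q/A₂ = 21.92/8.346 = 2.626 m/s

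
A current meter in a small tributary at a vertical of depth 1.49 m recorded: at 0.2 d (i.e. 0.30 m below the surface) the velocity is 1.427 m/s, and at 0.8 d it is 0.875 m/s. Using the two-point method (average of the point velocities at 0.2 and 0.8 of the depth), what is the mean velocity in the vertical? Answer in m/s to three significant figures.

1.15 m/s

v̄ = (1.427 + 0.875) / 2 = 1.151 m/s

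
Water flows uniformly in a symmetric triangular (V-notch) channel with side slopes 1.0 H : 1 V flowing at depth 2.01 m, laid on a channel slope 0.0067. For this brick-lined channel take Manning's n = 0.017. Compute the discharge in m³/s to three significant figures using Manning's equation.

15.5 m³/s

A = z·y² = 1.0×2.01² = 4.040 m²
P = 2y√(1+z²) = 2×2.01×√(1+1.0²) = 5.685 m
R = A/P = 4.040/5.685 = 0.7106 m
Q = (1/n)·A·R^(2/3)·S^(1/2) = (1/0.017) × 4.040 × 0.7106^(2/3) × 0.0067^(1/2) = 15.49 m³/s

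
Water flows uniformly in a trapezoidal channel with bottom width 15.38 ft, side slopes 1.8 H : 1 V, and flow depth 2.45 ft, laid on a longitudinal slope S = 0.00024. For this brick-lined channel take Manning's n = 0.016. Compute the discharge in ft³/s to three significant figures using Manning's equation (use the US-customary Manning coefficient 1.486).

107 ft³/s

A = (b + z·y)·y = (15.38 + 1.8×2.45)×2.45 = 48.49 ft²
P = b + 2y√(1+z²) = 15.38 + 2×2.45×√(1+1.8²) = 25.47 ft
R = A/P = 48.49/25.47 = 1.904 ft
Q = (1.486/n)·A·R^(2/3)·S^(1/2) = (1.486/0.016) × 48.49 × 1.904^(2/3) × 0.00024^(1/2) = 107.2 ft³/s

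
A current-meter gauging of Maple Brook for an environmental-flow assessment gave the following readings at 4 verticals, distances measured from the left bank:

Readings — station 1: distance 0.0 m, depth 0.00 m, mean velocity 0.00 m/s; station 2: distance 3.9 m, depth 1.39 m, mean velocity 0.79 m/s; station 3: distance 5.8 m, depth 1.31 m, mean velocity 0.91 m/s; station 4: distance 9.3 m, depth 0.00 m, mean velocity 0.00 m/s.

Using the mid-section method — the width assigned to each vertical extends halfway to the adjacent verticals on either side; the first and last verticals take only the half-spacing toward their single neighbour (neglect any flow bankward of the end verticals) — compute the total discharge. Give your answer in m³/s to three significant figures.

w_2 = (5.8 − 0.0)/2 = 2.9 m; q_2 = 0.79 × 1.39 × 2.9 = 3.184 m³/s
w_3 = (9.3 − 3.9)/2 = 2.7 m; q_3 = 0.91 × 1.31 × 2.7 = 3.219 m³/s
Stations 1, 4 contribute zero (depth or velocity is 0).
Q = Σ qᵢ = 6.403 m³/s

6.40 m³/s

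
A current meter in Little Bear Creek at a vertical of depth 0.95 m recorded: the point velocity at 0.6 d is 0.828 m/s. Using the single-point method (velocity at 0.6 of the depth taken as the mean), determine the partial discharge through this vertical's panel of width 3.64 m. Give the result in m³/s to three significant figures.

v̄ = v₀.₆ = 0.828 m/s
q = v̄ × d × w = 0.8280 × 0.95 × 3.64 = 2.863 m³/s

2.86 m³/s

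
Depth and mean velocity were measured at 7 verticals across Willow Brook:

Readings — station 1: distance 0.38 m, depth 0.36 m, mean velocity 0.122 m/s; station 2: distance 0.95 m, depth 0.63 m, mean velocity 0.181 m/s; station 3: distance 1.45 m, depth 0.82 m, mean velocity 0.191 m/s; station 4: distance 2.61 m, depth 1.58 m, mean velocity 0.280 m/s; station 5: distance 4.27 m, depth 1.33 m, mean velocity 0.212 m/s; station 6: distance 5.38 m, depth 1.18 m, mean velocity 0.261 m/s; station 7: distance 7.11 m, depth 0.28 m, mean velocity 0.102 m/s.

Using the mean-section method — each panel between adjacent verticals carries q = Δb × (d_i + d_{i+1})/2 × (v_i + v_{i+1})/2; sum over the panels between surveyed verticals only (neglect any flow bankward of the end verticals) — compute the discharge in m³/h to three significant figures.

Panel 1-2: Δb = 0.57 m, d̄ = (0.36+0.63)/2 = 0.495, v̄ = (0.122+0.181)/2 = 0.1515 → q = 0.57×0.495×0.1515 = 0.04275 m³/s
Panel 2-3: Δb = 0.5 m, d̄ = (0.63+0.82)/2 = 0.725, v̄ = (0.181+0.191)/2 = 0.186 → q = 0.5×0.725×0.186 = 0.06743 m³/s
Panel 3-4: Δb = 1.16 m, d̄ = (0.82+1.58)/2 = 1.2, v̄ = (0.191+0.280)/2 = 0.2355 → q = 1.16×1.2×0.2355 = 0.3278 m³/s
Panel 4-5: Δb = 1.66 m, d̄ = (1.58+1.33)/2 = 1.455, v̄ = (0.280+0.212)/2 = 0.246 → q = 1.66×1.455×0.246 = 0.5942 m³/s
Panel 5-6: Δb = 1.11 m, d̄ = (1.33+1.18)/2 = 1.255, v̄ = (0.212+0.261)/2 = 0.2365 → q = 1.11×1.255×0.2365 = 0.3295 m³/s
Panel 6-7: Δb = 1.73 m, d̄ = (1.18+0.28)/2 = 0.73, v̄ = (0.261+0.102)/2 = 0.1815 → q = 1.73×0.73×0.1815 = 0.2292 m³/s
Q = Σ q = 1.591 m³/s
= 1.591 × 3600 = 5727 m³/h

5730 m³/h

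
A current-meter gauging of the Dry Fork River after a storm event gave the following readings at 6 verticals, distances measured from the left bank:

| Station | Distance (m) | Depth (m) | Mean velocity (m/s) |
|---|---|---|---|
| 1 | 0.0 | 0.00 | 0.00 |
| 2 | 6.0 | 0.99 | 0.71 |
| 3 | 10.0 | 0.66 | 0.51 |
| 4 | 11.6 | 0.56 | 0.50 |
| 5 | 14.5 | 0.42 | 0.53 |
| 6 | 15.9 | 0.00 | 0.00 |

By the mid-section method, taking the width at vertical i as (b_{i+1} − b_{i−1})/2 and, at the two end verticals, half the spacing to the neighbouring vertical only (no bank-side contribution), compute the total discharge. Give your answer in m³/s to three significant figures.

w_2 = (10.0 − 0.0)/2 = 5 m; q_2 = 0.71 × 0.99 × 5 = 3.515 m³/s
w_3 = (11.6 − 6.0)/2 = 2.8 m; q_3 = 0.51 × 0.66 × 2.8 = 0.9425 m³/s
w_4 = (14.5 − 10.0)/2 = 2.25 m; q_4 = 0.50 × 0.56 × 2.25 = 0.6300 m³/s
w_5 = (15.9 − 11.6)/2 = 2.15 m; q_5 = 0.53 × 0.42 × 2.15 = 0.4786 m³/s
Stations 1, 6 contribute zero (depth or velocity is 0).
Q = Σ qᵢ = 5.566 m³/s

5.57 m³/s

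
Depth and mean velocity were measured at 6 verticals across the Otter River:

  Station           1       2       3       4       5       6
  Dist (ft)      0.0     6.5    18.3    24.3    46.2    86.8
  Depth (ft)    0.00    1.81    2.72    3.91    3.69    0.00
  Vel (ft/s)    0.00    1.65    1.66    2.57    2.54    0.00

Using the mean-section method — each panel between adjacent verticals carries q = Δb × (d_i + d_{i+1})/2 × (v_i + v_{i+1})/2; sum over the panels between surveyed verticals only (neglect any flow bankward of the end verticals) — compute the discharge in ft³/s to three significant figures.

Panel 1-2: Δb = 6.5 ft, d̄ = (0.00+1.81)/2 = 0.905, v̄ = (0.00+1.65)/2 = 0.825 → q = 6.5×0.905×0.825 = 4.853 ft³/s
Panel 2-3: Δb = 11.8 ft, d̄ = (1.81+2.72)/2 = 2.265, v̄ = (1.65+1.66)/2 = 1.655 → q = 11.8×2.265×1.655 = 44.23 ft³/s
Panel 3-4: Δb = 6 ft, d̄ = (2.72+3.91)/2 = 3.315, v̄ = (1.66+2.57)/2 = 2.115 → q = 6×3.315×2.115 = 42.07 ft³/s
Panel 4-5: Δb = 21.9 ft, d̄ = (3.91+3.69)/2 = 3.8, v̄ = (2.57+2.54)/2 = 2.555 → q = 21.9×3.8×2.555 = 212.6 ft³/s
Panel 5-6: Δb = 40.6 ft, d̄ = (3.69+0.00)/2 = 1.845, v̄ = (2.54+0.00)/2 = 1.27 → q = 40.6×1.845×1.27 = 95.13 ft³/s
Q = Σ q = 398.9 ft³/s

399 ft³/s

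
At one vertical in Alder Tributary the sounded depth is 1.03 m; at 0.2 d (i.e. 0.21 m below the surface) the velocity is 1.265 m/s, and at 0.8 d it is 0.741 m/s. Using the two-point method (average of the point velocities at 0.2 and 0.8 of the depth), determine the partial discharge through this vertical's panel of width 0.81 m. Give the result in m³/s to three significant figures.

v̄ = (1.265 + 0.741) / 2 = 1.003 m/s
q = v̄ × d × w = 1.003 × 1.03 × 0.81 = 0.8368 m³/s

0.837 m³/s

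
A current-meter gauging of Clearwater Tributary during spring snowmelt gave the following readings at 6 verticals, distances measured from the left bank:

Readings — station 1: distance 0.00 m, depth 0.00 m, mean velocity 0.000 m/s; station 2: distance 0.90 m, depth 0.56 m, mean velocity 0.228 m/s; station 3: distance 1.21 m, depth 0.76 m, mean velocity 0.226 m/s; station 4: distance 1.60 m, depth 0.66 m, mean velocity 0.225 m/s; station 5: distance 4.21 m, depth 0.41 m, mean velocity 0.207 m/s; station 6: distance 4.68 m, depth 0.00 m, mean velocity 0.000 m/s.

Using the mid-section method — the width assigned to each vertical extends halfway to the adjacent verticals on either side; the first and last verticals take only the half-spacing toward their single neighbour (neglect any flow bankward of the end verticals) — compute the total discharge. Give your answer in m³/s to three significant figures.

0.491 m³/s

w_2 = (1.21 − 0.00)/2 = 0.605 m; q_2 = 0.228 × 0.56 × 0.605 = 0.07725 m³/s
w_3 = (1.60 − 0.90)/2 = 0.35 m; q_3 = 0.226 × 0.76 × 0.35 = 0.06012 m³/s
w_4 = (4.21 − 1.21)/2 = 1.5 m; q_4 = 0.225 × 0.66 × 1.5 = 0.2228 m³/s
w_5 = (4.68 − 1.60)/2 = 1.54 m; q_5 = 0.207 × 0.41 × 1.54 = 0.1307 m³/s
Stations 1, 6 contribute zero (depth or velocity is 0).
Q = Σ qᵢ = 0.4908 m³/s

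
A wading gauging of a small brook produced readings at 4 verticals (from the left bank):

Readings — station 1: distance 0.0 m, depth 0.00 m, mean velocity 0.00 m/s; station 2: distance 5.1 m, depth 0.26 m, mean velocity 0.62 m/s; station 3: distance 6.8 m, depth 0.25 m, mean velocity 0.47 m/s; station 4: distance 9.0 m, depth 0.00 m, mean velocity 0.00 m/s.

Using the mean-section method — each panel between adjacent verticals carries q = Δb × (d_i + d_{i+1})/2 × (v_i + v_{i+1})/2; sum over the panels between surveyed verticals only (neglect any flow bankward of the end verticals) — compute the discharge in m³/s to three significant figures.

0.506 m³/s

Panel 1-2: Δb = 5.1 m, d̄ = (0.00+0.26)/2 = 0.13, v̄ = (0.00+0.62)/2 = 0.31 → q = 5.1×0.13×0.31 = 0.2055 m³/s
Panel 2-3: Δb = 1.7 m, d̄ = (0.26+0.25)/2 = 0.255, v̄ = (0.62+0.47)/2 = 0.545 → q = 1.7×0.255×0.545 = 0.2363 m³/s
Panel 3-4: Δb = 2.2 m, d̄ = (0.25+0.00)/2 = 0.125, v̄ = (0.47+0.00)/2 = 0.235 → q = 2.2×0.125×0.235 = 0.06463 m³/s
Q = Σ q = 0.5064 m³/s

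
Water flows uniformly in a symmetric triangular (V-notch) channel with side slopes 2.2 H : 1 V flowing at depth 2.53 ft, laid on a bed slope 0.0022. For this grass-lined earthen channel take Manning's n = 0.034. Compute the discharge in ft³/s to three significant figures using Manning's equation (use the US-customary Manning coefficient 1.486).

31.7 ft³/s

A = z·y² = 2.2×2.53² = 14.08 ft²
P = 2y√(1+z²) = 2×2.53×√(1+2.2²) = 12.23 ft
R = A/P = 14.08/12.23 = 1.152 ft
Q = (1.486/n)·A·R^(2/3)·S^(1/2) = (1.486/0.034) × 14.08 × 1.152^(2/3) × 0.0022^(1/2) = 31.72 ft³/s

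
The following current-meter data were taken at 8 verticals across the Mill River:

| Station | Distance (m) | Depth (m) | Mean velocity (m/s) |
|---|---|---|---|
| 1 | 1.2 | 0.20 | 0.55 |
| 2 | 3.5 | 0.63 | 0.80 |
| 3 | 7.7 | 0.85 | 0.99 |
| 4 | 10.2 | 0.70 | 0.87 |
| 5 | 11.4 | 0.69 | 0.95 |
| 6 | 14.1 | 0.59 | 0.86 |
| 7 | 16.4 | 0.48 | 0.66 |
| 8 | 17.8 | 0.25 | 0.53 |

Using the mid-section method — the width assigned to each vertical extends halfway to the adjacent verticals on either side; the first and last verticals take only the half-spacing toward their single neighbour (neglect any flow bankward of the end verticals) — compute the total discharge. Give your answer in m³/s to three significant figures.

w_1 = (3.5 − 1.2)/2 = 1.15 m; q_1 = 0.55 × 0.20 × 1.15 = 0.1265 m³/s
w_2 = (7.7 − 1.2)/2 = 3.25 m; q_2 = 0.80 × 0.63 × 3.25 = 1.638 m³/s
w_3 = (10.2 − 3.5)/2 = 3.35 m; q_3 = 0.99 × 0.85 × 3.35 = 2.819 m³/s
w_4 = (11.4 − 7.7)/2 = 1.85 m; q_4 = 0.87 × 0.70 × 1.85 = 1.127 m³/s
w_5 = (14.1 − 10.2)/2 = 1.95 m; q_5 = 0.95 × 0.69 × 1.95 = 1.278 m³/s
w_6 = (16.4 − 11.4)/2 = 2.5 m; q_6 = 0.86 × 0.59 × 2.5 = 1.269 m³/s
w_7 = (17.8 − 14.1)/2 = 1.85 m; q_7 = 0.66 × 0.48 × 1.85 = 0.5861 m³/s
w_8 = (17.8 − 16.4)/2 = 0.7 m; q_8 = 0.53 × 0.25 × 0.7 = 0.09275 m³/s
Q = Σ qᵢ = 8.936 m³/s

8.94 m³/s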